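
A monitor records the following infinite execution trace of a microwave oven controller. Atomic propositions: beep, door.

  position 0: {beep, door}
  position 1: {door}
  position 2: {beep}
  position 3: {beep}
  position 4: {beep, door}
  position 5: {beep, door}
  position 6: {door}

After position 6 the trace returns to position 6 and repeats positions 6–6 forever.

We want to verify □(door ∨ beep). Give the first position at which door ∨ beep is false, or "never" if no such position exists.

door ∨ beep holds at every position 0..6, and those are all the positions the trace ever visits, so the invariant □(door ∨ beep) is never violated.

never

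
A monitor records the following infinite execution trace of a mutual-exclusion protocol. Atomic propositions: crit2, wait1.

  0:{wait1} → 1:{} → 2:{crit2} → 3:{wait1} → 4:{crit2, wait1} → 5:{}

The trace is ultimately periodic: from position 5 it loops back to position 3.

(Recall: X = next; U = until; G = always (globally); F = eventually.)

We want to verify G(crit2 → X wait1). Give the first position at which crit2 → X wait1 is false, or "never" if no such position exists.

Check crit2 → X wait1 at each position in order: 0 ✓, 1 ✓, 2 ✓, 3 ✓.
At position 4 the labels are {crit2, wait1} and the next position 5 has {}, so crit2 → X wait1 is false there. This is the first violation.

4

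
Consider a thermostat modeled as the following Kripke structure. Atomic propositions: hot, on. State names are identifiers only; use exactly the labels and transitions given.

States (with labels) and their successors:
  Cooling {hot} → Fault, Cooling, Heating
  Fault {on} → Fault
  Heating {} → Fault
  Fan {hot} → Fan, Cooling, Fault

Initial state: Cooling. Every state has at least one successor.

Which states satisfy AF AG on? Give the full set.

States satisfying AG on: {Fault}.
States satisfying AF AG on: {Fault, Heating}.

{Fault, Heating}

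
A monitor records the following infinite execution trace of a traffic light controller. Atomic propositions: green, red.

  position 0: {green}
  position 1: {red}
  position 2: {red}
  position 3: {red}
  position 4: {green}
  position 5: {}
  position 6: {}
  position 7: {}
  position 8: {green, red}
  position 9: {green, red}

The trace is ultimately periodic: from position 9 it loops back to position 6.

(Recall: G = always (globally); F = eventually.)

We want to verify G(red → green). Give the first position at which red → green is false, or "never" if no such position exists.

Check red → green at each position in order: 0 ✓.
At position 1 the labels are {red}, so red → green is false there. This is the first violation.

1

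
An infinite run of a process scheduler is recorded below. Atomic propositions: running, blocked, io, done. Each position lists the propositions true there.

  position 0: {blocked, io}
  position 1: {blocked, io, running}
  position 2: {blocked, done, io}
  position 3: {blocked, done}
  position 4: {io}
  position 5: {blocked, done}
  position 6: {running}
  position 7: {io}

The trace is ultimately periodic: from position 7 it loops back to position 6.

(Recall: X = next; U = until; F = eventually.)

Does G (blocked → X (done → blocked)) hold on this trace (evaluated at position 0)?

Yes

blocked → X (done → blocked) holds at every position 0..7, and those are all positions ever visited, so G (blocked → X (done → blocked)) holds.
Positions where blocked holds: 0, 1, 2, 3, 5.
Check X (done → blocked) at each: 0→ok, 1→ok, 2→ok, 3→ok, 5→ok.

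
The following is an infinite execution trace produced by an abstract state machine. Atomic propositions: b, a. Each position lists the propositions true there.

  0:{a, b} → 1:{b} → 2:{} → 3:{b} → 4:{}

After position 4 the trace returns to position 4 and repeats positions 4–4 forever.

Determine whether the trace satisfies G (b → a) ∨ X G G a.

b → a must hold at every position from 0 onward. It fails at position 1, so G (b → a) is false.
Positions where b holds: 0, 1, 3.
Check a at each: 0→ok, 1→fails, 3→fails.
The position after 0 is 1; G G a is false there.
At position 0: G (b → a) is false; X G G a is false; so G (b → a) ∨ X G G a is false.

No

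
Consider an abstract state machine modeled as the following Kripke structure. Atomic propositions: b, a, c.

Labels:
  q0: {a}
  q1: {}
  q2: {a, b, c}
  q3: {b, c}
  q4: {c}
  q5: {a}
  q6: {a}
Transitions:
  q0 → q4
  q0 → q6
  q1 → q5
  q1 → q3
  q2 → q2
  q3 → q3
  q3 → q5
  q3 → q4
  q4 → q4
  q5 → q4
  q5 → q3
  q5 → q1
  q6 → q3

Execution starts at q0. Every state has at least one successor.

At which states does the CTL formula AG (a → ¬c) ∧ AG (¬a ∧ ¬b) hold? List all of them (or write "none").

States satisfying a → ¬c: {q0, q1, q3, q4, q5, q6}.
States satisfying AG (a → ¬c): {q0, q1, q3, q4, q5, q6}.
States satisfying ¬a ∧ ¬b: {q1, q4}.
States satisfying AG (¬a ∧ ¬b): {q4}.
States satisfying AG (a → ¬c) ∧ AG (¬a ∧ ¬b): {q4}.

{q4}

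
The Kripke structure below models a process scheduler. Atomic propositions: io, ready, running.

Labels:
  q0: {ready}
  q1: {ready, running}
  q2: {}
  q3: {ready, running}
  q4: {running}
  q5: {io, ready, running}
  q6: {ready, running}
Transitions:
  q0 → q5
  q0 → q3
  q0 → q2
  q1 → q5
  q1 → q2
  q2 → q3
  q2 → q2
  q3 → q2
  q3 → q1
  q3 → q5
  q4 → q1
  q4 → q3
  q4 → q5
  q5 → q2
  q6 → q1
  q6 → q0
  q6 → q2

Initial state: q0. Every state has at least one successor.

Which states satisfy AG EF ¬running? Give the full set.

States satisfying EF ¬running: {q0, q1, q2, q3, q4, q5, q6}.
States satisfying AG EF ¬running: {q0, q1, q2, q3, q4, q5, q6}.

{q0, q1, q2, q3, q4, q5, q6}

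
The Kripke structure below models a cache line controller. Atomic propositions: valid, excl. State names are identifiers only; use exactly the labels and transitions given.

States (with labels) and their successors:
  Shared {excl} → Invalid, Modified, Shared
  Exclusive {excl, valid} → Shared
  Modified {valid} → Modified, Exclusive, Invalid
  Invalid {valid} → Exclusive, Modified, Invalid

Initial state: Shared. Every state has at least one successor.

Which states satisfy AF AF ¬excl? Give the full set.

States satisfying AF ¬excl: {Modified, Invalid}.
States satisfying AF AF ¬excl: {Modified, Invalid}.

{Modified, Invalid}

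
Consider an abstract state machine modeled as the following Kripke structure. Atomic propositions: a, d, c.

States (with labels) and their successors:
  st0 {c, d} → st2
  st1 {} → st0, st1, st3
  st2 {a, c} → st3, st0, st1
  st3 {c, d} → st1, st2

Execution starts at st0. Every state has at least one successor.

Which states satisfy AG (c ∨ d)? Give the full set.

States satisfying c ∨ d: {st0, st2, st3}.
States satisfying AG (c ∨ d): ∅.

none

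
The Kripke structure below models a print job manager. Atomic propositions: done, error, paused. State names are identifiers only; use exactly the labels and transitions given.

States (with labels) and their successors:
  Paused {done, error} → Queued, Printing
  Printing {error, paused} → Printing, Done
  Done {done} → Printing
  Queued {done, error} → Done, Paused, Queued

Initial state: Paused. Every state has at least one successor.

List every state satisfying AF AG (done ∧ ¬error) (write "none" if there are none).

States satisfying AG (done ∧ ¬error): ∅.
States satisfying AF AG (done ∧ ¬error): ∅.

none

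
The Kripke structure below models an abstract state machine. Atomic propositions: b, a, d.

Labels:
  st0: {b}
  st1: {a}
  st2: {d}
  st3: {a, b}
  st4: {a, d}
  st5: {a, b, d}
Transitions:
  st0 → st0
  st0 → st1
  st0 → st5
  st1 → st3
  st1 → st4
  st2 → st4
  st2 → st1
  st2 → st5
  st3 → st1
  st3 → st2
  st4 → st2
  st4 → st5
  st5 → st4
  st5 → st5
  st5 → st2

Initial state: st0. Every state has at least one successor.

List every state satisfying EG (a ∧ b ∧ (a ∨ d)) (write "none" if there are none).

States satisfying a ∧ b ∧ (a ∨ d): {st3, st5}.
States satisfying EG (a ∧ b ∧ (a ∨ d)): {st5}.

{st5}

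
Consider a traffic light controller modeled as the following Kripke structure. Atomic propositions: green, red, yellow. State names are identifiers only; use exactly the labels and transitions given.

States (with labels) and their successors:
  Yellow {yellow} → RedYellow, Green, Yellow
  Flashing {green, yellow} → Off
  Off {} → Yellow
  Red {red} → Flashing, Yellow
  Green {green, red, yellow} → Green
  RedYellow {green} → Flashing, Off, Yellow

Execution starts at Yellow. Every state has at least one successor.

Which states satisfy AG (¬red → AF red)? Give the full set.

States satisfying ¬red → AF red: {Red, Green}.
States satisfying AG (¬red → AF red): {Green}.

{Green}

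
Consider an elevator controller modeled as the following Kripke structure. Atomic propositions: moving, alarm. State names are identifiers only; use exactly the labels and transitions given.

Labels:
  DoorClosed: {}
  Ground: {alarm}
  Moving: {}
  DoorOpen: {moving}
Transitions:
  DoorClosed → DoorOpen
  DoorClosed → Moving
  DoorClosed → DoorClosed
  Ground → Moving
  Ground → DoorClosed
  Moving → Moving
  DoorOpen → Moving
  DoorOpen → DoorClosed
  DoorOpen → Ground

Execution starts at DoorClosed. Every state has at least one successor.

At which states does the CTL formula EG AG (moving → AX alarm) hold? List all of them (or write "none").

States satisfying AG (moving → AX alarm): {Moving}.
States satisfying EG AG (moving → AX alarm): {Moving}.

{Moving}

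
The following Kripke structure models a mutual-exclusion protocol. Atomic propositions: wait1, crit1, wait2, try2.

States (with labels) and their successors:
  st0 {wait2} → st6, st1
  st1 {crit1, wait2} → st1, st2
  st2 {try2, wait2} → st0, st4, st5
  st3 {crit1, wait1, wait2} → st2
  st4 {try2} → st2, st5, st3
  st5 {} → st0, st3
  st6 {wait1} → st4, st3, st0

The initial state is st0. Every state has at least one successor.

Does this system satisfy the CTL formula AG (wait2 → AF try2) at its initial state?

Does not hold

States satisfying wait2 → AF try2: {st2, st3, st4, st5, st6}.
States satisfying AG (wait2 → AF try2): ∅.
st0 is reachable from st0 and violates wait2 → AF try2, so AG fails at st0.
st0 ∉ Sat(AG (wait2 → AF try2)).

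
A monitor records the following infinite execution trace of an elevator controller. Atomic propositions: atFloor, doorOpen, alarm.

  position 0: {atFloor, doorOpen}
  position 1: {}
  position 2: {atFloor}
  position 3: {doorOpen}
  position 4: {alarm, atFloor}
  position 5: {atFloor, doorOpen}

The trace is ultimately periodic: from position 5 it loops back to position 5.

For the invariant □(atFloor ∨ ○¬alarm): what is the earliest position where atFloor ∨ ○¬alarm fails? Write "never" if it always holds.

3

Check atFloor ∨ ○¬alarm at each position in order: 0 ✓, 1 ✓, 2 ✓.
At position 3 the labels are {doorOpen} and the next position 4 has {alarm, atFloor}, so atFloor ∨ ○¬alarm is false there. This is the first violation.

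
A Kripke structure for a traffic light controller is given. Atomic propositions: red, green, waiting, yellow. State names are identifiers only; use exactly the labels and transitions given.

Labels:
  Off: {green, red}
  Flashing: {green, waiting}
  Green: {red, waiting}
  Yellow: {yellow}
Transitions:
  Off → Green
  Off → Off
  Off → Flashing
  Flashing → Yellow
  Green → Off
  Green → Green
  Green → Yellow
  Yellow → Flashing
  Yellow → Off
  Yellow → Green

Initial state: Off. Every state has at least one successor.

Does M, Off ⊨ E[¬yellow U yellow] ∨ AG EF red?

States satisfying ¬yellow: {Off, Flashing, Green}.
States satisfying yellow: {Yellow}.
States satisfying E[¬yellow U yellow]: {Off, Flashing, Green, Yellow}.
States satisfying EF red: {Off, Flashing, Green, Yellow}.
States satisfying AG EF red: {Off, Flashing, Green, Yellow}.
States satisfying E[¬yellow U yellow] ∨ AG EF red: {Off, Flashing, Green, Yellow}.
Off ∈ Sat(E[¬yellow U yellow] ∨ AG EF red).

Satisfied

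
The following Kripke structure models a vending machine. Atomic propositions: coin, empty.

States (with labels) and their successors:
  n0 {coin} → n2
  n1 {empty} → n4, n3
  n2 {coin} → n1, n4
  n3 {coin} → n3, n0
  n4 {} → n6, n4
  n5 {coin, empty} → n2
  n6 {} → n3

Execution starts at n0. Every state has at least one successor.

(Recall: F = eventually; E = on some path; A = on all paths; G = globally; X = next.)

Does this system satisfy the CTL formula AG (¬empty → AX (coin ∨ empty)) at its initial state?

States satisfying ¬empty → AX (coin ∨ empty): {n0, n1, n3, n5, n6}.
States satisfying AG (¬empty → AX (coin ∨ empty)): ∅.
n2 is reachable from n0 and violates ¬empty → AX (coin ∨ empty), so AG fails at n0.
n0 ∉ Sat(AG (¬empty → AX (coin ∨ empty))).

Violated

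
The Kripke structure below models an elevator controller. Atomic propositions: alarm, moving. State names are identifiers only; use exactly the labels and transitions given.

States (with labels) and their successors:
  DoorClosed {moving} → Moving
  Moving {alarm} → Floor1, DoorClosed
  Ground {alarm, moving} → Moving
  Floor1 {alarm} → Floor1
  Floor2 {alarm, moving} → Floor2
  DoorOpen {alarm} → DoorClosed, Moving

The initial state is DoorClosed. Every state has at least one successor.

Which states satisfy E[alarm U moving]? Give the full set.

{DoorClosed, Moving, Ground, Floor2, DoorOpen}

States satisfying alarm: {Moving, Ground, Floor1, Floor2, DoorOpen}.
States satisfying moving: {DoorClosed, Ground, Floor2}.
States satisfying E[alarm U moving]: {DoorClosed, Moving, Ground, Floor2, DoorOpen}.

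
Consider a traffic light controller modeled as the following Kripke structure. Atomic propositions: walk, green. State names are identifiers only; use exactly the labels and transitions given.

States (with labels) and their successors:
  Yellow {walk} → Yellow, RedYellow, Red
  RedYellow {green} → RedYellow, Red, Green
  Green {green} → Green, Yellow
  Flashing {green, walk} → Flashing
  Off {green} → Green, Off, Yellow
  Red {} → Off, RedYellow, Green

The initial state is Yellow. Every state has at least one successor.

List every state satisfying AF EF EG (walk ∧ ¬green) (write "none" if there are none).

States satisfying EF EG (walk ∧ ¬green): {Yellow, RedYellow, Green, Off, Red}.
States satisfying AF EF EG (walk ∧ ¬green): {Yellow, RedYellow, Green, Off, Red}.

{Yellow, RedYellow, Green, Off, Red}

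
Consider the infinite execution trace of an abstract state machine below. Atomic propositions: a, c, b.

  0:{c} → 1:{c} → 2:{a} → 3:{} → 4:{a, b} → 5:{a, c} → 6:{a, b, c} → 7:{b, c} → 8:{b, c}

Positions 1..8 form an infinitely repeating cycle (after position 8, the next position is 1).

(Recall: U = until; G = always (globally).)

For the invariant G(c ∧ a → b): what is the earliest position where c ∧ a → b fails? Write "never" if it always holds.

Check c ∧ a → b at each position in order: 0 ✓, 1 ✓, 2 ✓, 3 ✓, 4 ✓.
At position 5 the labels are {a, c}, so c ∧ a → b is false there. This is the first violation.

5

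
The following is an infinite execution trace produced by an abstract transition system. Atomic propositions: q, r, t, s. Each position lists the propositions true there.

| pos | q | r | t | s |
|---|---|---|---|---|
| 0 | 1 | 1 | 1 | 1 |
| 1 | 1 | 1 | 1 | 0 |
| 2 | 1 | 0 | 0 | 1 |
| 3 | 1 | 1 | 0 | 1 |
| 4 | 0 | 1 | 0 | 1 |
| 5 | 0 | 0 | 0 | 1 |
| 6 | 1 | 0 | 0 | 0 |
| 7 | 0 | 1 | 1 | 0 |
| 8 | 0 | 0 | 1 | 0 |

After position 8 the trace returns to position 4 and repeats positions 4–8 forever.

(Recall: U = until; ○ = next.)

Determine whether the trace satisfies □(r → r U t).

r → r U t must hold at every position from 0 onward. It fails at position 3, so □(r → r U t) is false.
Positions where r holds: 0, 1, 3, 4, 7.
Check r U t at each: 0→ok, 1→ok, 3→fails, 4→fails, 7→ok.

Does not hold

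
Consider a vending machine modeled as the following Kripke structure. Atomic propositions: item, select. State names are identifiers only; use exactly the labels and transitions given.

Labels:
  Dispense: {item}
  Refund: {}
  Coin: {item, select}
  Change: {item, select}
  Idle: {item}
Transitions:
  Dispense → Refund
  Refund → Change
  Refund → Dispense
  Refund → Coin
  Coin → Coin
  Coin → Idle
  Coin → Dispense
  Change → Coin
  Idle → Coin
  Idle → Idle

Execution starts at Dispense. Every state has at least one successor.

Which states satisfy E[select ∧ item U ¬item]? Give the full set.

States satisfying select ∧ item: {Coin, Change}.
States satisfying ¬item: {Refund}.
States satisfying E[select ∧ item U ¬item]: {Refund}.

{Refund}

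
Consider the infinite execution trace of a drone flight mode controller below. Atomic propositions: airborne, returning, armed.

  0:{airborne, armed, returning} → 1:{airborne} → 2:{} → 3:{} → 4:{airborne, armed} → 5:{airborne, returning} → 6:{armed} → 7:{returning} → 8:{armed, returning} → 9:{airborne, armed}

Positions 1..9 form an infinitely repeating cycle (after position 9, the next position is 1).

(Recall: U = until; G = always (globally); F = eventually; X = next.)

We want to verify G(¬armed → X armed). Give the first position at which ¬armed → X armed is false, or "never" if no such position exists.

Check ¬armed → X armed at each position in order: 0 ✓.
At position 1 the labels are {airborne} and the next position 2 has {}, so ¬armed → X armed is false there. This is the first violation.

1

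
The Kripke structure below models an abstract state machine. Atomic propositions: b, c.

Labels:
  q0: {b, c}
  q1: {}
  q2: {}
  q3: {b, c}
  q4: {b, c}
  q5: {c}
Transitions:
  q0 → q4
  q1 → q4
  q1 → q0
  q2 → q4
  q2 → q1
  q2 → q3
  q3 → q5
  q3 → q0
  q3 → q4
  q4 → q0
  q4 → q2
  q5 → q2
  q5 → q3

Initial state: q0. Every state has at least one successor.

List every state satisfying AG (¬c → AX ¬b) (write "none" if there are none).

none

States satisfying ¬c → AX ¬b: {q0, q3, q4, q5}.
States satisfying AG (¬c → AX ¬b): ∅.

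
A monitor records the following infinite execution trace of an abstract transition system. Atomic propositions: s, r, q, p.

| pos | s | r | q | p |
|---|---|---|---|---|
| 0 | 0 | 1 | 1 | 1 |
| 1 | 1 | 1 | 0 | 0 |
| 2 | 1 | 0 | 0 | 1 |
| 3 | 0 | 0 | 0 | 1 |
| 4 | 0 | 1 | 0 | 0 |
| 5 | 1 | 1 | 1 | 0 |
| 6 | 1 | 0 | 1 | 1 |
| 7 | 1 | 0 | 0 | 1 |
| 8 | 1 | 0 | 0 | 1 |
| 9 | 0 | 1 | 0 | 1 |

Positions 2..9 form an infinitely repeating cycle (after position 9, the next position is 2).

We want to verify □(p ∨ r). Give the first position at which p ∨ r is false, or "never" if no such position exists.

never

p ∨ r holds at every position 0..9, and those are all the positions the trace ever visits, so the invariant □(p ∨ r) is never violated.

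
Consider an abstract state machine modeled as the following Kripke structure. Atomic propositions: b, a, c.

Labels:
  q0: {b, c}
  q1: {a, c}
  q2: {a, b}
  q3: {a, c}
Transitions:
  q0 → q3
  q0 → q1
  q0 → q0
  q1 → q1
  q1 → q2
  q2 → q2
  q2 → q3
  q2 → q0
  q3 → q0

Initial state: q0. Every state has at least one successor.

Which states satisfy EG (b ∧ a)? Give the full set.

{q2}

States satisfying b ∧ a: {q2}.
States satisfying EG (b ∧ a): {q2}.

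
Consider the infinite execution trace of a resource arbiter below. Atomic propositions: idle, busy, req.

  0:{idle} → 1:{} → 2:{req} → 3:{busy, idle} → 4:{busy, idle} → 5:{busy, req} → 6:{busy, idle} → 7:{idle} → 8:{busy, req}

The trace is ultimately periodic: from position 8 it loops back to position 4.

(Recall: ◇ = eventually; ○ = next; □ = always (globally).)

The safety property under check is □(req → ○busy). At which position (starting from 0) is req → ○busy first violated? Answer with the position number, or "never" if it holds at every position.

req → ○busy holds at every position 0..8, and those are all the positions the trace ever visits, so the invariant □(req → ○busy) is never violated.

never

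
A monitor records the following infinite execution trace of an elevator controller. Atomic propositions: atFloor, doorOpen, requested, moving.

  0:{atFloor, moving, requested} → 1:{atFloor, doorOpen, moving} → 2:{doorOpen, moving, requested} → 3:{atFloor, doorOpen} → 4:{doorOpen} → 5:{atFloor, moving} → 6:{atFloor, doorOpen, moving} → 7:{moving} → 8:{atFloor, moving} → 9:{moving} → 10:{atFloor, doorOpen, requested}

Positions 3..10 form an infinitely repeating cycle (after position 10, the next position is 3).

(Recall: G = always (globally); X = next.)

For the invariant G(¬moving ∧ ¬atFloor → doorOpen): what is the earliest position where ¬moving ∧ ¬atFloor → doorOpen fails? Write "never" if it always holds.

¬moving ∧ ¬atFloor → doorOpen holds at every position 0..10, and those are all the positions the trace ever visits, so the invariant G(¬moving ∧ ¬atFloor → doorOpen) is never violated.

never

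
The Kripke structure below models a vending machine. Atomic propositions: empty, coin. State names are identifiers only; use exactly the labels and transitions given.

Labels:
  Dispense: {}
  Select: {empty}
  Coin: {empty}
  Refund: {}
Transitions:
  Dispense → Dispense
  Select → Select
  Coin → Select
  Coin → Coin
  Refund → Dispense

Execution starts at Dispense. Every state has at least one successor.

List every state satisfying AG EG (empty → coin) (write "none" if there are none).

{Dispense, Refund}

States satisfying EG (empty → coin): {Dispense, Refund}.
States satisfying AG EG (empty → coin): {Dispense, Refund}.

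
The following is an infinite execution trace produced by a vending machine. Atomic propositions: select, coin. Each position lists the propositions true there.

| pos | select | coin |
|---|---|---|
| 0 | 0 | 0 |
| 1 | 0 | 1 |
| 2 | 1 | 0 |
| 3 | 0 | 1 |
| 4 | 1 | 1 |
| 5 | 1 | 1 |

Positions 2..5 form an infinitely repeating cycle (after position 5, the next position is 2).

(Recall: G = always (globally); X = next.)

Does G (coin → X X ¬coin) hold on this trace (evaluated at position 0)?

Does not hold

coin → X X ¬coin must hold at every position from 0 onward. It fails at position 1, so G (coin → X X ¬coin) is false.
Positions where coin holds: 1, 3, 4, 5.
Check X X ¬coin at each: 1→fails, 3→fails, 4→ok, 5→fails.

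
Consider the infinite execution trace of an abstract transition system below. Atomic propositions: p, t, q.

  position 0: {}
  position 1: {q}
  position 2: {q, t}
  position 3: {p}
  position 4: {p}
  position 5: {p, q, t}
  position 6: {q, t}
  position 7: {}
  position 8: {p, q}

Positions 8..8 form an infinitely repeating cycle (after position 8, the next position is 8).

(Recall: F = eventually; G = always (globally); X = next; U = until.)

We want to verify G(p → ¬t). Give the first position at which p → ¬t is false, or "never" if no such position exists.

5

Check p → ¬t at each position in order: 0 ✓, 1 ✓, 2 ✓, 3 ✓, 4 ✓.
At position 5 the labels are {p, q, t}, so p → ¬t is false there. This is the first violation.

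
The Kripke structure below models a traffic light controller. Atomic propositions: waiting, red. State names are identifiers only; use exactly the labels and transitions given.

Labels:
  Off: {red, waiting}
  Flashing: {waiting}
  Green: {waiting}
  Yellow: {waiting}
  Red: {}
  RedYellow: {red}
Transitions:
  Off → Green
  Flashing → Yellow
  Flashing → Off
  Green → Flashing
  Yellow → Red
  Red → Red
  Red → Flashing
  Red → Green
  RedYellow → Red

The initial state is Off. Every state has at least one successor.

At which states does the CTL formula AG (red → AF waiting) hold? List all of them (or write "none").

States satisfying red → AF waiting: {Off, Flashing, Green, Yellow, Red}.
States satisfying AG (red → AF waiting): {Off, Flashing, Green, Yellow, Red}.

{Off, Flashing, Green, Yellow, Red}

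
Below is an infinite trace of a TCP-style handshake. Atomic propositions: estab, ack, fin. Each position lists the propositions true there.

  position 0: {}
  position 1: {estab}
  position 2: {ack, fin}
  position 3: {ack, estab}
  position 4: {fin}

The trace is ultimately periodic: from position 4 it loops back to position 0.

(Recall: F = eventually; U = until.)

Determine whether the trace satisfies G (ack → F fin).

ack → F fin holds at every position 0..4, and those are all positions ever visited, so G (ack → F fin) holds.
Positions where ack holds: 2, 3.
Check F fin at each: 2→ok, 3→ok.

Satisfied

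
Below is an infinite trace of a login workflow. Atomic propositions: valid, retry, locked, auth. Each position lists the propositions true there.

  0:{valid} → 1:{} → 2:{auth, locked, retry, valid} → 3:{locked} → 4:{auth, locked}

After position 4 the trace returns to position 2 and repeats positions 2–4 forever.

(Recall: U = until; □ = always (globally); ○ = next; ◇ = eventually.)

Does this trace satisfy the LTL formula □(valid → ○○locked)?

Satisfied

valid → ○○locked holds at every position 0..4, and those are all positions ever visited, so □(valid → ○○locked) holds.
Positions where valid holds: 0, 2.
Check ○○locked at each: 0→ok, 2→ok.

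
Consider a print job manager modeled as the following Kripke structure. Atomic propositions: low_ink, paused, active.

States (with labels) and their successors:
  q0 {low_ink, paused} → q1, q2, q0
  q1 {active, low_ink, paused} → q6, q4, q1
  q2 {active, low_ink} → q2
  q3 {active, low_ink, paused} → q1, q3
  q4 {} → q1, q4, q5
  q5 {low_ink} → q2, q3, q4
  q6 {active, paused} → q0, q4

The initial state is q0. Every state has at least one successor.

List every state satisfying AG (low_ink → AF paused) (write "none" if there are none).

States satisfying low_ink → AF paused: {q0, q1, q3, q4, q6}.
States satisfying AG (low_ink → AF paused): ∅.

none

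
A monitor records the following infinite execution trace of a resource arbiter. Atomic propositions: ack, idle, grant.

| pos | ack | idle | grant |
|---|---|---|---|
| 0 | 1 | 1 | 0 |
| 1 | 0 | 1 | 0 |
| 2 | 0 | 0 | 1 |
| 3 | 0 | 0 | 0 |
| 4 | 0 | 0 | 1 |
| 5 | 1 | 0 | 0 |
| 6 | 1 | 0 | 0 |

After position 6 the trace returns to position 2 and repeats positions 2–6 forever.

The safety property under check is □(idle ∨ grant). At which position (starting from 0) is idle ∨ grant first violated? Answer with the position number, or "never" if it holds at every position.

Check idle ∨ grant at each position in order: 0 ✓, 1 ✓, 2 ✓.
At position 3 the labels are {}, so idle ∨ grant is false there. This is the first violation.

3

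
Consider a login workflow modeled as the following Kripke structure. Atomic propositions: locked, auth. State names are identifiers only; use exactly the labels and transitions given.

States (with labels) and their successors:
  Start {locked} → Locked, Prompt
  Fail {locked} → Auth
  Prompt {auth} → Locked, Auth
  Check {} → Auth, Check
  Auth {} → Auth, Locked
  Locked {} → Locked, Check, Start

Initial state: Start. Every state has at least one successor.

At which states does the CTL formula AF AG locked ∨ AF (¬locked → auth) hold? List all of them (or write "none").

States satisfying AG locked: ∅.
States satisfying AF AG locked: ∅.
States satisfying ¬locked → auth: {Start, Fail, Prompt}.
States satisfying AF (¬locked → auth): {Start, Fail, Prompt}.
States satisfying AF AG locked ∨ AF (¬locked → auth): {Start, Fail, Prompt}.

{Start, Fail, Prompt}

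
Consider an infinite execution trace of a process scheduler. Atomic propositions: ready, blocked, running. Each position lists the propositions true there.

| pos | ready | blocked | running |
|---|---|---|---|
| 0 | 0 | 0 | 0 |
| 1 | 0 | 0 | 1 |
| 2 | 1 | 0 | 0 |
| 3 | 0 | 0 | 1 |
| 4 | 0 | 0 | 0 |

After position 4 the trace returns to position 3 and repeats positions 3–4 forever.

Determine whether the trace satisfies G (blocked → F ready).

Satisfied

blocked → F ready holds at every position 0..4, and those are all positions ever visited, so G (blocked → F ready) holds.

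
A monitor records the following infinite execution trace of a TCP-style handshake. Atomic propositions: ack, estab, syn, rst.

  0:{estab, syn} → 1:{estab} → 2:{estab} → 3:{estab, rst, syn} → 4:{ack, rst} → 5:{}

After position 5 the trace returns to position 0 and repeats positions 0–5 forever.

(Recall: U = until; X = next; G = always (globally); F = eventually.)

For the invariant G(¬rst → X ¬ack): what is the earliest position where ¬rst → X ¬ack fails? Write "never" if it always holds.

never

¬rst → X ¬ack holds at every position 0..5, and those are all the positions the trace ever visits, so the invariant G(¬rst → X ¬ack) is never violated.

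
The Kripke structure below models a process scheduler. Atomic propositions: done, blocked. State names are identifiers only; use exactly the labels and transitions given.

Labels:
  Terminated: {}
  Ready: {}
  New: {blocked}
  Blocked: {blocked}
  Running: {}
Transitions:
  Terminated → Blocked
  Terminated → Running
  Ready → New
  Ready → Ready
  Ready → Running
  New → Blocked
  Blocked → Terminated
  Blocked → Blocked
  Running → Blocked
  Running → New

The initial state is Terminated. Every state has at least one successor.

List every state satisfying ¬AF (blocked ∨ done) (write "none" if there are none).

States satisfying blocked ∨ done: {New, Blocked}.
States satisfying AF (blocked ∨ done): {Terminated, New, Blocked, Running}.
States satisfying ¬AF (blocked ∨ done): {Ready}.

{Ready}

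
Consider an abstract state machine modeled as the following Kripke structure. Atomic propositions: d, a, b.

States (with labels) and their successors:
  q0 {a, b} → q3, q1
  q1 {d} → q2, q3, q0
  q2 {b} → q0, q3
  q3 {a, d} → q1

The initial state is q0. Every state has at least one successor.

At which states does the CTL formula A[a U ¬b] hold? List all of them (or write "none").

{q0, q1, q3}

States satisfying a: {q0, q3}.
States satisfying ¬b: {q1, q3}.
States satisfying A[a U ¬b]: {q0, q1, q3}.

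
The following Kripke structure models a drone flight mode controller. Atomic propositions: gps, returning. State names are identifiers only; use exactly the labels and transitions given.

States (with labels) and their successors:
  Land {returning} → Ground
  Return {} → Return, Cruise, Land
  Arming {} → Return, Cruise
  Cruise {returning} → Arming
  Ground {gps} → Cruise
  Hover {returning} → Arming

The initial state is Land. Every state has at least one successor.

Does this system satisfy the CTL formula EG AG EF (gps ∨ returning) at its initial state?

Holds

States satisfying AG EF (gps ∨ returning): {Land, Return, Arming, Cruise, Ground, Hover}.
States satisfying EG AG EF (gps ∨ returning): {Land, Return, Arming, Cruise, Ground, Hover}.
Land ∈ Sat(EG AG EF (gps ∨ returning)).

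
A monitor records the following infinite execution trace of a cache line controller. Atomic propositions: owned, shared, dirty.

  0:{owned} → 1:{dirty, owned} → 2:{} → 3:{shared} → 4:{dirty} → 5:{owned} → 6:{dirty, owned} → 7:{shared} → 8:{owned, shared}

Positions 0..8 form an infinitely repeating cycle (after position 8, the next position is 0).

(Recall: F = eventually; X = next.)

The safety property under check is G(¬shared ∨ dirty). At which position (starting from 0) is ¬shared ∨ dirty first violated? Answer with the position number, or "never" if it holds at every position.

Check ¬shared ∨ dirty at each position in order: 0 ✓, 1 ✓, 2 ✓.
At position 3 the labels are {shared}, so ¬shared ∨ dirty is false there. This is the first violation.

3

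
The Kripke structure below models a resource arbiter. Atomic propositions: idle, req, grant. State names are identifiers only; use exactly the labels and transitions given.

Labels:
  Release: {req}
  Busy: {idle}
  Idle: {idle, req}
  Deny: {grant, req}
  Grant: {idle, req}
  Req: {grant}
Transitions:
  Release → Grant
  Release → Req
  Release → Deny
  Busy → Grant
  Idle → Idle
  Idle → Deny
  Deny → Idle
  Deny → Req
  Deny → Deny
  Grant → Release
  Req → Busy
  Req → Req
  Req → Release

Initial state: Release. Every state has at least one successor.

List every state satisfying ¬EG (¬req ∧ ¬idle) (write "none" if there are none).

{Release, Busy, Idle, Deny, Grant}

States satisfying ¬req ∧ ¬idle: {Req}.
States satisfying EG (¬req ∧ ¬idle): {Req}.
States satisfying ¬EG (¬req ∧ ¬idle): {Release, Busy, Idle, Deny, Grant}.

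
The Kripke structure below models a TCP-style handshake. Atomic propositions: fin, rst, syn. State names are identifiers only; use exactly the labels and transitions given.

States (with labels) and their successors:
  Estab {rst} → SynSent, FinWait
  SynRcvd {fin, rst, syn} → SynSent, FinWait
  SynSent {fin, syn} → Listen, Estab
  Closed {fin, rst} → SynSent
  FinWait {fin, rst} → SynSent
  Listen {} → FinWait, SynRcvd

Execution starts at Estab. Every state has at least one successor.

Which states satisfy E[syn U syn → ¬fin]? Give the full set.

States satisfying syn: {SynRcvd, SynSent}.
States satisfying syn → ¬fin: {Estab, Closed, FinWait, Listen}.
States satisfying E[syn U syn → ¬fin]: {Estab, SynRcvd, SynSent, Closed, FinWait, Listen}.

{Estab, SynRcvd, SynSent, Closed, FinWait, Listen}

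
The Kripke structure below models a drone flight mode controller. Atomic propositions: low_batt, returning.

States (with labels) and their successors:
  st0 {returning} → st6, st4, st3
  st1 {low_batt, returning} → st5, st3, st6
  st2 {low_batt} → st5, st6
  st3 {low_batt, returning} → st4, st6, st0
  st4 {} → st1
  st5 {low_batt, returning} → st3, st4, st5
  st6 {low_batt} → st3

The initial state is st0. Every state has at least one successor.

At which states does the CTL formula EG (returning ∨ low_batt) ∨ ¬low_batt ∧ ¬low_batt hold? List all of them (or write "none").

States satisfying returning ∨ low_batt: {st0, st1, st2, st3, st5, st6}.
States satisfying EG (returning ∨ low_batt): {st0, st1, st2, st3, st5, st6}.
States satisfying ¬low_batt: {st0, st4}.
States satisfying ¬low_batt ∧ ¬low_batt: {st0, st4}.
States satisfying EG (returning ∨ low_batt) ∨ ¬low_batt ∧ ¬low_batt: {st0, st1, st2, st3, st4, st5, st6}.

{st0, st1, st2, st3, st4, st5, st6}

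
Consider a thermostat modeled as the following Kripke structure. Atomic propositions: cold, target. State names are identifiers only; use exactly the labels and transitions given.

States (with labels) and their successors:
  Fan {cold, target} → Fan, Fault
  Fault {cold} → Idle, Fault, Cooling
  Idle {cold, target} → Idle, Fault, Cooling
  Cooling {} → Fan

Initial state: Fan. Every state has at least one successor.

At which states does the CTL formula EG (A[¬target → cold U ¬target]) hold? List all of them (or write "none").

{Fault}

States satisfying A[¬target → cold U ¬target]: {Fault, Cooling}.
States satisfying EG (A[¬target → cold U ¬target]): {Fault}.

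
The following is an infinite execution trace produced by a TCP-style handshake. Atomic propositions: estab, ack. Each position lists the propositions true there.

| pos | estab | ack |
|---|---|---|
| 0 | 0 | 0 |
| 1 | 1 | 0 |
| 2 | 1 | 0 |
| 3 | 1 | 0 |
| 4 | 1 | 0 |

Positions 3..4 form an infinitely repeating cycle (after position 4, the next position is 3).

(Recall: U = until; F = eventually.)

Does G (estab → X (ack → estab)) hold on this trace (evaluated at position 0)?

estab → X (ack → estab) holds at every position 0..4, and those are all positions ever visited, so G (estab → X (ack → estab)) holds.
Positions where estab holds: 1, 2, 3, 4.
Check X (ack → estab) at each: 1→ok, 2→ok, 3→ok, 4→ok.

Satisfied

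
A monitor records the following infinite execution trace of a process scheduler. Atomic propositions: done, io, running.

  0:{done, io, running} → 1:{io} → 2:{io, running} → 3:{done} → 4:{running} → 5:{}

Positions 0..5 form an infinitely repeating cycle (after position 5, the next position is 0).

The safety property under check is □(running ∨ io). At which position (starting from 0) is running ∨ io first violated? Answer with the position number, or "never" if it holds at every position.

Check running ∨ io at each position in order: 0 ✓, 1 ✓, 2 ✓.
At position 3 the labels are {done}, so running ∨ io is false there. This is the first violation.

3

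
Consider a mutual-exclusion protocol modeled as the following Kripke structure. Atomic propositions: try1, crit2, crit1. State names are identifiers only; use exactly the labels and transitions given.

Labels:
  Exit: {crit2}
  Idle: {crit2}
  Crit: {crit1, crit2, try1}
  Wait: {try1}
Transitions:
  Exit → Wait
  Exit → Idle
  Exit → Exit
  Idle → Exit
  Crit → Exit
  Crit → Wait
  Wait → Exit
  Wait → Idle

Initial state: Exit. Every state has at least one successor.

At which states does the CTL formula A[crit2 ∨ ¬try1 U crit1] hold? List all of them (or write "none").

{Crit}

States satisfying crit2 ∨ ¬try1: {Exit, Idle, Crit}.
States satisfying crit1: {Crit}.
States satisfying A[crit2 ∨ ¬try1 U crit1]: {Crit}.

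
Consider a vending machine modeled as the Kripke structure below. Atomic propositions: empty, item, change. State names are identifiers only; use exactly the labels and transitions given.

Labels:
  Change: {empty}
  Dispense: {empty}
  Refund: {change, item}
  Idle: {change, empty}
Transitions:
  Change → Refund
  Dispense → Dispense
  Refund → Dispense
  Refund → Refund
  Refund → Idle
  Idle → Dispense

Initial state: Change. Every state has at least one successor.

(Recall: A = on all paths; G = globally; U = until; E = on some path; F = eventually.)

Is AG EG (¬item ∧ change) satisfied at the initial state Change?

No

States satisfying EG (¬item ∧ change): ∅.
States satisfying AG EG (¬item ∧ change): ∅.
Change is reachable from Change and violates EG (¬item ∧ change), so AG fails at Change.
Change ∉ Sat(AG EG (¬item ∧ change)).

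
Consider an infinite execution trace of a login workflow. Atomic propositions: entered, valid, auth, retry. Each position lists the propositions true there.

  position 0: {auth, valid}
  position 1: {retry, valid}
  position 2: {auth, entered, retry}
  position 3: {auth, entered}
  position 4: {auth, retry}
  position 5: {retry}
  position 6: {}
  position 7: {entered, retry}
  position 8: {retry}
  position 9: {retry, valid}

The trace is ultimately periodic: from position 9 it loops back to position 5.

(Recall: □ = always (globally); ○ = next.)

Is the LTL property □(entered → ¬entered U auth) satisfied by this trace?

Does not hold

entered → ¬entered U auth must hold at every position from 0 onward. It fails at position 7, so □(entered → ¬entered U auth) is false.
Positions where entered holds: 2, 3, 7.
Check ¬entered U auth at each: 2→ok, 3→ok, 7→fails.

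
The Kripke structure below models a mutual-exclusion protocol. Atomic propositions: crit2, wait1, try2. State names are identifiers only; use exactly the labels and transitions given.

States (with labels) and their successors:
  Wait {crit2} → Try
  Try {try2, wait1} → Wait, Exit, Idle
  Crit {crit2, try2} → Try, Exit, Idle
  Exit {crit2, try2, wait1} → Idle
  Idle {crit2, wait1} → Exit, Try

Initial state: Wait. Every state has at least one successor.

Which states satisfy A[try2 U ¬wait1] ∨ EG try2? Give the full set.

States satisfying try2: {Try, Crit, Exit}.
States satisfying ¬wait1: {Wait, Crit}.
States satisfying A[try2 U ¬wait1]: {Wait, Crit}.
States satisfying EG try2: ∅.
States satisfying A[try2 U ¬wait1] ∨ EG try2: {Wait, Crit}.

{Wait, Crit}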